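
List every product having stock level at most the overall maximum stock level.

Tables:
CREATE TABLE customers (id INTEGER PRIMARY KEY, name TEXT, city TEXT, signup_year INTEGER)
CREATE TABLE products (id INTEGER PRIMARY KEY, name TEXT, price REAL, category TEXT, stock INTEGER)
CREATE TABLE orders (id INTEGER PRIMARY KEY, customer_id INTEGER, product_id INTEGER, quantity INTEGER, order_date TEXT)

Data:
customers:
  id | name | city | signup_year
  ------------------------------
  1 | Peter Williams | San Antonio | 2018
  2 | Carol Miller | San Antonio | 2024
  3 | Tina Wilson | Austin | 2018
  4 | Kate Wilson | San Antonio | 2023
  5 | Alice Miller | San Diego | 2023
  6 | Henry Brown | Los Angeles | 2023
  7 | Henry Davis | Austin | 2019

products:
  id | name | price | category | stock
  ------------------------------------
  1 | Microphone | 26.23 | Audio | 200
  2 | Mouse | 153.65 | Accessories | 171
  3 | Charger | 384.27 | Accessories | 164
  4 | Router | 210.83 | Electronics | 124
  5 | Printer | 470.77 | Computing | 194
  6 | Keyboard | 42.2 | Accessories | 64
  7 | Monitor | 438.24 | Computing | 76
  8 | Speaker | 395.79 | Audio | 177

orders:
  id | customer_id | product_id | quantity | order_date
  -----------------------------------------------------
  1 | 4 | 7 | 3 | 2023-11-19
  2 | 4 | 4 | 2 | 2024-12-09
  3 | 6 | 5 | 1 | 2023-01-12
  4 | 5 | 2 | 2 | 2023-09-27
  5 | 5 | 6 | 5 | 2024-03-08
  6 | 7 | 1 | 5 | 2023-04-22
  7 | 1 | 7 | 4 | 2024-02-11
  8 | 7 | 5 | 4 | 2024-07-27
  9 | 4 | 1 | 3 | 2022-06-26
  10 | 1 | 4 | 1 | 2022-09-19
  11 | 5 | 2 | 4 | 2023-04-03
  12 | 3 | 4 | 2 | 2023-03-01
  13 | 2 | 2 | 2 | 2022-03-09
SELECT name, stock FROM products WHERE stock <= (SELECT MAX(stock) FROM products)

Execution result:
name | stock
Microphone | 200
Mouse | 171
Charger | 164
Router | 124
Printer | 194
Keyboard | 64
Monitor | 76
Speaker | 177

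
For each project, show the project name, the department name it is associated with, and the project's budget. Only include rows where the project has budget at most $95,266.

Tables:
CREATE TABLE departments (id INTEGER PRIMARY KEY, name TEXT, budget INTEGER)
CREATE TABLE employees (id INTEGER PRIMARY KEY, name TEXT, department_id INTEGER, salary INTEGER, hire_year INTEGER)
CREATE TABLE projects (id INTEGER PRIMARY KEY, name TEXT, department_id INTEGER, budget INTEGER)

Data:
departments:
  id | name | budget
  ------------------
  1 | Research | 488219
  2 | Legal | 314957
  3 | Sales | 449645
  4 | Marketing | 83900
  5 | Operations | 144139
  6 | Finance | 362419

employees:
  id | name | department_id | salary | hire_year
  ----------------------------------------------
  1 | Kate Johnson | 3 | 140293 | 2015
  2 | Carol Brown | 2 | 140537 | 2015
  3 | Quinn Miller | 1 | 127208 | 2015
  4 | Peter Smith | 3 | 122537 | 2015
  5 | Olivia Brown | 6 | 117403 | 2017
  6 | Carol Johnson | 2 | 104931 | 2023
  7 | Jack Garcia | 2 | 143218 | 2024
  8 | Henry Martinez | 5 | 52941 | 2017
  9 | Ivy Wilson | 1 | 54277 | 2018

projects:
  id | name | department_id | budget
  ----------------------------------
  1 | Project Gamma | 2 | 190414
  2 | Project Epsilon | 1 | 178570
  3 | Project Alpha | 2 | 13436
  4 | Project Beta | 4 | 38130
SELECT c.name, p.name AS department, c.budget FROM projects c JOIN departments p ON c.department_id = p.id WHERE c.budget <= 95266

Execution result:
name | department | budget
Project Alpha | Legal | 13436
Project Beta | Marketing | 38130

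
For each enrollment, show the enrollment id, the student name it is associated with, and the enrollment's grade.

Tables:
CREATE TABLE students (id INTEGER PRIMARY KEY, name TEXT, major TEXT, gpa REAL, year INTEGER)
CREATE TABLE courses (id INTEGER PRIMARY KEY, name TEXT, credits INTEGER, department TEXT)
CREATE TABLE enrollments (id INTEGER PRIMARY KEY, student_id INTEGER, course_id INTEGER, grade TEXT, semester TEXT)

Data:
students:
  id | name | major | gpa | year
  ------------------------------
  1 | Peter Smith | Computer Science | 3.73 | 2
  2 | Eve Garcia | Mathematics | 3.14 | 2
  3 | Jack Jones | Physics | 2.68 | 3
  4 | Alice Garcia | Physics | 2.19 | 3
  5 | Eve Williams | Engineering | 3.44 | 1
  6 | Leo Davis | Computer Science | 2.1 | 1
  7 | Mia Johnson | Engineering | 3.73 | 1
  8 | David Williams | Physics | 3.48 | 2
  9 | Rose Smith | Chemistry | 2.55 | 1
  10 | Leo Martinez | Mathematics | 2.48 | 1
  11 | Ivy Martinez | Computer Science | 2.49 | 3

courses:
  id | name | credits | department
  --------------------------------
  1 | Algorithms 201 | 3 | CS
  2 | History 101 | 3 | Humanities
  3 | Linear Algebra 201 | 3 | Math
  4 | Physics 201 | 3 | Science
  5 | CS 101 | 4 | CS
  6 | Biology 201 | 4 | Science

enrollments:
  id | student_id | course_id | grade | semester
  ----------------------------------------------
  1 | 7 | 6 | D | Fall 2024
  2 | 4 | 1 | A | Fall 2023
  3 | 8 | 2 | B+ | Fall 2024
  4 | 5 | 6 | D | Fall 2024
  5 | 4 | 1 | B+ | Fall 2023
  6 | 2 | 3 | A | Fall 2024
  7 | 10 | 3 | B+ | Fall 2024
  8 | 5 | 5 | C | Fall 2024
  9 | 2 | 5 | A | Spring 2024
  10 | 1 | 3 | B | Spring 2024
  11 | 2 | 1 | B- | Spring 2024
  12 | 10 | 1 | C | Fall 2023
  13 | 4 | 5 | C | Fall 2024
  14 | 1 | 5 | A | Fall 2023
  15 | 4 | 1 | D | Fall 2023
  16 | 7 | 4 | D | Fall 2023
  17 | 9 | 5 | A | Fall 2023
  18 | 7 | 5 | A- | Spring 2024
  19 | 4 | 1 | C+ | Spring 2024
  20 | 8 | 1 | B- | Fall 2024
SELECT c.id, p.name AS student, c.grade FROM enrollments c JOIN students p ON c.student_id = p.id

Execution result:
id | student | grade
1 | Mia Johnson | D
2 | Alice Garcia | A
3 | David Williams | B+
4 | Eve Williams | D
5 | Alice Garcia | B+
6 | Eve Garcia | A
7 | Leo Martinez | B+
8 | Eve Williams | C
9 | Eve Garcia | A
10 | Peter Smith | B
11 | Eve Garcia | B-
12 | Leo Martinez | C
13 | Alice Garcia | C
14 | Peter Smith | A
15 | Alice Garcia | D
16 | Mia Johnson | D
17 | Rose Smith | A
18 | Mia Johnson | A-
19 | Alice Garcia | C+
20 | David Williams | B-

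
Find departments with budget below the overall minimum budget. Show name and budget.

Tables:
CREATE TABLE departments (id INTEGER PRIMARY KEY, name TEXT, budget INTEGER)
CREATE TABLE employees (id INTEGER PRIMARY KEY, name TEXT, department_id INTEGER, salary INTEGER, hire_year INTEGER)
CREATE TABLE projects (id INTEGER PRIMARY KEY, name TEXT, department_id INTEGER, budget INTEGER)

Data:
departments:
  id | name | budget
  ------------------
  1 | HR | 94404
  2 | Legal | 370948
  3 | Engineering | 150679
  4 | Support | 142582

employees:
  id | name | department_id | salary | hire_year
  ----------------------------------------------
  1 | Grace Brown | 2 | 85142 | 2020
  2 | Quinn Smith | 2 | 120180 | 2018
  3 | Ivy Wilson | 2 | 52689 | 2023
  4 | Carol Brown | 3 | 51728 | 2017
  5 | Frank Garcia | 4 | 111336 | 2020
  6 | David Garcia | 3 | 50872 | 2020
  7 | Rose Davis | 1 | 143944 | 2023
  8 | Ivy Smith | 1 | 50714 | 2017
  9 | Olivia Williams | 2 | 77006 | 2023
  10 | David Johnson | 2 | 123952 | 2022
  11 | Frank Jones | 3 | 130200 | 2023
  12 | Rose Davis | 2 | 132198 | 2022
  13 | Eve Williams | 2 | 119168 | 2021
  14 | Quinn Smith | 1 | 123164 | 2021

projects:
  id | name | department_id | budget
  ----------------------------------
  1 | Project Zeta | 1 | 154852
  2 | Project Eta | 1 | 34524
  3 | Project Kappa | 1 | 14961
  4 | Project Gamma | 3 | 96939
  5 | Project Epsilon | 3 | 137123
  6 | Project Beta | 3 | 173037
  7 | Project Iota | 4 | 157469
SELECT name, budget FROM departments WHERE budget < (SELECT MIN(budget) FROM departments)

Execution result:
(no rows)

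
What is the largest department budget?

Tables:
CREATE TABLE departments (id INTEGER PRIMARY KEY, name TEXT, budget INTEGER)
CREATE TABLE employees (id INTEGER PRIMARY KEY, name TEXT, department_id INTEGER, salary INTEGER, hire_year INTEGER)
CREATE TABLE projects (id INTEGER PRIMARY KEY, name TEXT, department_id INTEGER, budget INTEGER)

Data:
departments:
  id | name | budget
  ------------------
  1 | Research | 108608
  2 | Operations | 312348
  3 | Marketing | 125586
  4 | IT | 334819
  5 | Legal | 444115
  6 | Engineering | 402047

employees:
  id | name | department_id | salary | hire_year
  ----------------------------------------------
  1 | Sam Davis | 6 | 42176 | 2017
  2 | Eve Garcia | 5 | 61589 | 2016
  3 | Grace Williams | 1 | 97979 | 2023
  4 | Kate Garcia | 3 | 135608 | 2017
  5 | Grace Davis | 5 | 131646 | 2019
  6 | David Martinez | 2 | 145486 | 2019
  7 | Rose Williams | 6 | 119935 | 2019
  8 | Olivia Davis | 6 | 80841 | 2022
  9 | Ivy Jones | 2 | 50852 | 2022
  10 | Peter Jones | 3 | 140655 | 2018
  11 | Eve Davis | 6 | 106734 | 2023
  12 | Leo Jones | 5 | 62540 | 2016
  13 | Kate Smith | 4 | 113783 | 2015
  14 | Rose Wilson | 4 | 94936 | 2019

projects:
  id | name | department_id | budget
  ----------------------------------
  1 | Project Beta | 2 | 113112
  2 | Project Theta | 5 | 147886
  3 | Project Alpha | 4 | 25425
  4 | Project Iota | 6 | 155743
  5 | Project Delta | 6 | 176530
SELECT MAX(budget) FROM departments

Execution result:
444115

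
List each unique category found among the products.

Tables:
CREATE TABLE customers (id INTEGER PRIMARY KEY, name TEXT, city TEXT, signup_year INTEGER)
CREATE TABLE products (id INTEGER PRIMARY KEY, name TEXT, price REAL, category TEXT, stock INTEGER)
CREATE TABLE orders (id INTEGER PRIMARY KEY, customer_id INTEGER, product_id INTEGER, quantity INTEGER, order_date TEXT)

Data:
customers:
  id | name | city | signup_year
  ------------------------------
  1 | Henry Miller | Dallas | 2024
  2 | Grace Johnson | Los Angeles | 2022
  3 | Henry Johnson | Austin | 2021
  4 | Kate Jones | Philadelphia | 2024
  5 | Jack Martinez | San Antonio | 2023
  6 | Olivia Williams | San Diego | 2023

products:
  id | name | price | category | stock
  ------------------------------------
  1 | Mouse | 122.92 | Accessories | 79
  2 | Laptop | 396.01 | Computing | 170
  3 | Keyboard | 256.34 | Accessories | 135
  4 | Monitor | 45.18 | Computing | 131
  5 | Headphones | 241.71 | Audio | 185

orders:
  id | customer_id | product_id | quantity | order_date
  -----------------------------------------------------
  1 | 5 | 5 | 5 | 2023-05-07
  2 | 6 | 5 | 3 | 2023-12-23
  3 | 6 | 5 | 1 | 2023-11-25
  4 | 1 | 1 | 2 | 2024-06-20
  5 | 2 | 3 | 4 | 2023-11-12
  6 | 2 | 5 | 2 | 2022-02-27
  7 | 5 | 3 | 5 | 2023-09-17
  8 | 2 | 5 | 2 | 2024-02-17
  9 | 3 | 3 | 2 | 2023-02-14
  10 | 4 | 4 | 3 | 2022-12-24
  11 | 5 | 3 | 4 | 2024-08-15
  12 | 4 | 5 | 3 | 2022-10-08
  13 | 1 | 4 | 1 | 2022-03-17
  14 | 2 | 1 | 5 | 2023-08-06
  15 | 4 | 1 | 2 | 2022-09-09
SELECT DISTINCT category FROM products

Execution result:
category
Accessories
Computing
Audio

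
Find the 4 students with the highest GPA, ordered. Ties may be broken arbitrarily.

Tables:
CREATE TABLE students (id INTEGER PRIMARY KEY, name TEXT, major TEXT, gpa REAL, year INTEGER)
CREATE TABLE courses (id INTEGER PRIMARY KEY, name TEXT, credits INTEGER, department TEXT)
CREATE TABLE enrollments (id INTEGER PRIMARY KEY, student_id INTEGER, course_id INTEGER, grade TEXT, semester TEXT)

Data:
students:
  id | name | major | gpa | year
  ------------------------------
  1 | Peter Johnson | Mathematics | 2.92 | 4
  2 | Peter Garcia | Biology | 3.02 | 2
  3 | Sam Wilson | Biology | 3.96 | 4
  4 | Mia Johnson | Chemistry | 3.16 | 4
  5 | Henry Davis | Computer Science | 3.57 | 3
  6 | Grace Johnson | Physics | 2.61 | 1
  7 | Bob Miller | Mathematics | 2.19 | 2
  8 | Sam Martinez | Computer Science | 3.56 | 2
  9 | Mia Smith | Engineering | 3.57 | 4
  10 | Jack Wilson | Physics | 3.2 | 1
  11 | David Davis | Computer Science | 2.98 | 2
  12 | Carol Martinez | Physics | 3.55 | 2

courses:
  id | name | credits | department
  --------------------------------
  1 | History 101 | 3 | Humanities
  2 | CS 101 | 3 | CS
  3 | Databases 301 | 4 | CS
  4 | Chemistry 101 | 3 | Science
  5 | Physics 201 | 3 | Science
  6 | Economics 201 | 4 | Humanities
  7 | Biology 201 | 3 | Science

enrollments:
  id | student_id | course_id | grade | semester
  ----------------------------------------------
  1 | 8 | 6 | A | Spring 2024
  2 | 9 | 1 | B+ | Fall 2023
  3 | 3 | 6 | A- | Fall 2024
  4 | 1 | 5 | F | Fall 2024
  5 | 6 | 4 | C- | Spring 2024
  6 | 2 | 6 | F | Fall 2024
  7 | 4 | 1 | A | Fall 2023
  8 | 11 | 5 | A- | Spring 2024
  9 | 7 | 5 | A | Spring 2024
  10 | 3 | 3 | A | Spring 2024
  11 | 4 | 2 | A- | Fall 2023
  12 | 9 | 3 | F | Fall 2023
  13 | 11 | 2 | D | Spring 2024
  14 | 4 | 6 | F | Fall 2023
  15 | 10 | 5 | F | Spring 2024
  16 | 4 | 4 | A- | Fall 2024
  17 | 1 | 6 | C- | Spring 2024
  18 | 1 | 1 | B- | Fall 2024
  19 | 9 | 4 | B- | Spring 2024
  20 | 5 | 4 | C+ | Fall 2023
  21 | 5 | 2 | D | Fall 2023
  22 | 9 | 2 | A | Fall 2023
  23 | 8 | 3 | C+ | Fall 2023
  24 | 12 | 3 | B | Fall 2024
SELECT name, gpa FROM students ORDER BY gpa DESC LIMIT 4

Execution result:
name | gpa
Sam Wilson | 3.96
Henry Davis | 3.57
Mia Smith | 3.57
Sam Martinez | 3.56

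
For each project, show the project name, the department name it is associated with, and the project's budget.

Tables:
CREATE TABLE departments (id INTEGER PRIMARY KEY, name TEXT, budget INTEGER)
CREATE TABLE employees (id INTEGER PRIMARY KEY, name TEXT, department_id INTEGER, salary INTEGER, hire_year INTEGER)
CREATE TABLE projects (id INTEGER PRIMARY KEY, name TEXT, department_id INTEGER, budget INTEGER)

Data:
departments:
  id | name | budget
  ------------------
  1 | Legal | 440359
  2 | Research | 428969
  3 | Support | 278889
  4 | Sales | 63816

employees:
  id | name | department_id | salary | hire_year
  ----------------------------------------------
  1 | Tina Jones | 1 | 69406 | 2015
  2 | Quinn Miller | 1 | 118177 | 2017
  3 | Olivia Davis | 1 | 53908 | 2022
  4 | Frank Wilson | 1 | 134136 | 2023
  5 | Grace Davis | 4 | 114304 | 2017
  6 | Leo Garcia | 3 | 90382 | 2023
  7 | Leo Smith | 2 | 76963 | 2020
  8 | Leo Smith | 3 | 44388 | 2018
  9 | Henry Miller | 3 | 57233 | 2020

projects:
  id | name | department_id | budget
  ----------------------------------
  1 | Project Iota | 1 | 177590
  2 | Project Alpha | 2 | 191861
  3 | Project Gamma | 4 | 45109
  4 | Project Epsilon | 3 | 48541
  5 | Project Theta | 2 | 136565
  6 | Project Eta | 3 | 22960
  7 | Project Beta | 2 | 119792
SELECT c.name, p.name AS department, c.budget FROM projects c JOIN departments p ON c.department_id = p.id

Execution result:
name | department | budget
Project Iota | Legal | 177590
Project Alpha | Research | 191861
Project Gamma | Sales | 45109
Project Epsilon | Support | 48541
Project Theta | Research | 136565
Project Eta | Support | 22960
Project Beta | Research | 119792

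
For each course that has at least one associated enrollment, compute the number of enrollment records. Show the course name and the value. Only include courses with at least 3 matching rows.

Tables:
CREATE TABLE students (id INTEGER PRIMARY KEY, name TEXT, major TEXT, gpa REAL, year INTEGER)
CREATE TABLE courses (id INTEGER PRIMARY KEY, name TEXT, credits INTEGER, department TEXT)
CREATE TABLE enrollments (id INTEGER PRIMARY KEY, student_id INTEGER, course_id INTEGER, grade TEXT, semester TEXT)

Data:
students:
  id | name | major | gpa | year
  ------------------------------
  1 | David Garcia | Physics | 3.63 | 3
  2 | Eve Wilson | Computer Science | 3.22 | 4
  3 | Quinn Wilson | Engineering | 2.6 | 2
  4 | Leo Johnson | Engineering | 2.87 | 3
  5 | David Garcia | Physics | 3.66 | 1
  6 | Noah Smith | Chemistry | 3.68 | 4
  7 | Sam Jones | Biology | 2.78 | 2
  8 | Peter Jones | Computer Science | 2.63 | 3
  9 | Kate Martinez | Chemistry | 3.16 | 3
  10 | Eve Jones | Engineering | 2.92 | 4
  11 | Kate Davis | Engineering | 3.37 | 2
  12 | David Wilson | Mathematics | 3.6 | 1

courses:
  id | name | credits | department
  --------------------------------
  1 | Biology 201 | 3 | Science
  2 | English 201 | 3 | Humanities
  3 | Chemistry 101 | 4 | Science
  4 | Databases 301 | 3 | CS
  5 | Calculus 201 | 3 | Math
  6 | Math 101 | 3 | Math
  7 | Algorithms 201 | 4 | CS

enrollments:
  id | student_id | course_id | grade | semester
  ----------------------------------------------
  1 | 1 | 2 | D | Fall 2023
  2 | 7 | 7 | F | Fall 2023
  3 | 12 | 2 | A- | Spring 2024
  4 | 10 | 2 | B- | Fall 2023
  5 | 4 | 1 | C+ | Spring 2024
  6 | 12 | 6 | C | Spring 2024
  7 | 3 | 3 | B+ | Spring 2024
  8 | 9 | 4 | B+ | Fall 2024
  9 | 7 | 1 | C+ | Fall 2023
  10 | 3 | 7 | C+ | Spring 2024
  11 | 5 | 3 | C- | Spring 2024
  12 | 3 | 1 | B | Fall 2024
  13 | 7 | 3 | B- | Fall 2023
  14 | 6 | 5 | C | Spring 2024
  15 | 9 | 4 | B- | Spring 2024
SELECT p.name, COUNT(*) AS n FROM enrollments c JOIN courses p ON c.course_id = p.id GROUP BY p.id, p.name HAVING COUNT(*) >= 3

Execution result:
name | n
Biology 201 | 3
English 201 | 3
Chemistry 101 | 3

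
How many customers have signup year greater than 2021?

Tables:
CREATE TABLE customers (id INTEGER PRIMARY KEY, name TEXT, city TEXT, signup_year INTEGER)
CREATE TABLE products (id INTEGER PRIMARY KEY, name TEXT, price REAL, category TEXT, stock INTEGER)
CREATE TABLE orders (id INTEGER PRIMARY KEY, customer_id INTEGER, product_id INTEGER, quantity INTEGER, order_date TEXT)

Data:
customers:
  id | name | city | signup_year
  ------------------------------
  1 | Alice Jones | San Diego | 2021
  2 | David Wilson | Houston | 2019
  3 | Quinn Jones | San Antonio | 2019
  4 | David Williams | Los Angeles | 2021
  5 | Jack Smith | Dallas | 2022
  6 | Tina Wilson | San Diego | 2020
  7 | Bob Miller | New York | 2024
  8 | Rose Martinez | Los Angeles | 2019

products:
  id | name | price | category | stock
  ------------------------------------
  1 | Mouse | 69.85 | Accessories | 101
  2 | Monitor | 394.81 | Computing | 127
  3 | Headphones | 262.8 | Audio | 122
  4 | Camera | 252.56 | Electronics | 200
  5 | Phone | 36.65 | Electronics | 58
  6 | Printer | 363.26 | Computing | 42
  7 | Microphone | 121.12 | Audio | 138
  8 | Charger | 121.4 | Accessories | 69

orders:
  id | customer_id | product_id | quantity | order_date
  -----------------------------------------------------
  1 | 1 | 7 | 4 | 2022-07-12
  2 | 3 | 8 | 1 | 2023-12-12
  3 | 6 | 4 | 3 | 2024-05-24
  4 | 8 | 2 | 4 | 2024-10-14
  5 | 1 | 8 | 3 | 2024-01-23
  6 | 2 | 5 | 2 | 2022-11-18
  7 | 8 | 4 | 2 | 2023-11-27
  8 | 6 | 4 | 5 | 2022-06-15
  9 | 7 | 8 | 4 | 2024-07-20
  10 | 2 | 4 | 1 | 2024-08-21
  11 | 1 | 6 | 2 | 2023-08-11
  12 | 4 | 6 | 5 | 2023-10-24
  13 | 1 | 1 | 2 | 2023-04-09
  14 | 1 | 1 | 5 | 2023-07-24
SELECT COUNT(*) FROM customers WHERE signup_year > 2021

Execution result:
2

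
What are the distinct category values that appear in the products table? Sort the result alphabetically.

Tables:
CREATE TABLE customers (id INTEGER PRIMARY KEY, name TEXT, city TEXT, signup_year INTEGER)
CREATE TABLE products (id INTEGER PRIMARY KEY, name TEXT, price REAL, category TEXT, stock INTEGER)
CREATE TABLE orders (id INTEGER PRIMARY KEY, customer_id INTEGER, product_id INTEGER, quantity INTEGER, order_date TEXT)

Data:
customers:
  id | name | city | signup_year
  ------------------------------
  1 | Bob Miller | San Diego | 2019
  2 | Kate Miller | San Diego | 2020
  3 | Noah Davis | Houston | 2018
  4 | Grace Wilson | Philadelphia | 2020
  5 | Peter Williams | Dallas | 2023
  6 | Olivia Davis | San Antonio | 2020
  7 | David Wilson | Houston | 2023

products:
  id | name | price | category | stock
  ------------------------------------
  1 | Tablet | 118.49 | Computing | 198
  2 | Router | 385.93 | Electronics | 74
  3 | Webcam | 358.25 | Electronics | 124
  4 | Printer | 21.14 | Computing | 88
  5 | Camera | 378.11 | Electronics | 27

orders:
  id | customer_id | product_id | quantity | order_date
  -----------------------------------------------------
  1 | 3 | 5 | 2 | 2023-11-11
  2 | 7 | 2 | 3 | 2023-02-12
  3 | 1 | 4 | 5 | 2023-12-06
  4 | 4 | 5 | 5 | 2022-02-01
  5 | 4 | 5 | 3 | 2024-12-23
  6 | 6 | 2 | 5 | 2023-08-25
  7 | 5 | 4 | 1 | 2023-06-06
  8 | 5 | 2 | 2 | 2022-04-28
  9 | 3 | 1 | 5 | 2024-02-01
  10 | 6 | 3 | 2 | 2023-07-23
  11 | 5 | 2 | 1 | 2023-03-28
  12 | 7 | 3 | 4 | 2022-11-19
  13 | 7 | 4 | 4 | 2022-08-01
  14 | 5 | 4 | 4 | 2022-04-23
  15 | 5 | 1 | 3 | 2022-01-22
SELECT DISTINCT category FROM products ORDER BY category

Execution result:
category
Computing
Electronics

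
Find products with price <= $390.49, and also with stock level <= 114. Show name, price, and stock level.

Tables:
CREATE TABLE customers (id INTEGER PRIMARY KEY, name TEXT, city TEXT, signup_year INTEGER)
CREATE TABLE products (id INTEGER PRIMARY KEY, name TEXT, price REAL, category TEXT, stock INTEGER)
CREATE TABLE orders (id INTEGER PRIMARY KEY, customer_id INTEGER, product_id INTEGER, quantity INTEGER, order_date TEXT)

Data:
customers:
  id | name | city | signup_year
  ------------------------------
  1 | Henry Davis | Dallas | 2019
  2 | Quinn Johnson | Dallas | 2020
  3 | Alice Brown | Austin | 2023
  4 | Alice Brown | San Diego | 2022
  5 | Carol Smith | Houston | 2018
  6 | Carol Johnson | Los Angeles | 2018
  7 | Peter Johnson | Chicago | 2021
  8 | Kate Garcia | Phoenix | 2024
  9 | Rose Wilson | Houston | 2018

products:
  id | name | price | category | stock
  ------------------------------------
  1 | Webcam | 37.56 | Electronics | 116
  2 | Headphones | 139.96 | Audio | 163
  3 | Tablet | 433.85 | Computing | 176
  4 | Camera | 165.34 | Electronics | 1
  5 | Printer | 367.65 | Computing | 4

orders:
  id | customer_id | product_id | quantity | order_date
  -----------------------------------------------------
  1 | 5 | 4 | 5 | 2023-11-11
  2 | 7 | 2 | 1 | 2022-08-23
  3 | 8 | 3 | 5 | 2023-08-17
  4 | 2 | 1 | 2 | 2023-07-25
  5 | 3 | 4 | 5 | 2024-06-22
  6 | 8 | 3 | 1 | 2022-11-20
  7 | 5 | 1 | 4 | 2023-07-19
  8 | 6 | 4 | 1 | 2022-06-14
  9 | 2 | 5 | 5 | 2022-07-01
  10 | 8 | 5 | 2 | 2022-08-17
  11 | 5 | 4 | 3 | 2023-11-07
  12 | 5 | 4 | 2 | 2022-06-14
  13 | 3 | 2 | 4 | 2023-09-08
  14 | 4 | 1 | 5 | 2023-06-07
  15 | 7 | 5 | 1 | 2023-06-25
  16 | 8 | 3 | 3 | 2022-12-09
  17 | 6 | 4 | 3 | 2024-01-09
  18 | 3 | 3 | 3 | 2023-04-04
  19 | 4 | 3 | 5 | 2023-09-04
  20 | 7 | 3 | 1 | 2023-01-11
SELECT name, price, stock FROM products WHERE price <= 390.49 AND stock <= 114

Execution result:
name | price | stock
Camera | 165.34 | 1
Printer | 367.65 | 4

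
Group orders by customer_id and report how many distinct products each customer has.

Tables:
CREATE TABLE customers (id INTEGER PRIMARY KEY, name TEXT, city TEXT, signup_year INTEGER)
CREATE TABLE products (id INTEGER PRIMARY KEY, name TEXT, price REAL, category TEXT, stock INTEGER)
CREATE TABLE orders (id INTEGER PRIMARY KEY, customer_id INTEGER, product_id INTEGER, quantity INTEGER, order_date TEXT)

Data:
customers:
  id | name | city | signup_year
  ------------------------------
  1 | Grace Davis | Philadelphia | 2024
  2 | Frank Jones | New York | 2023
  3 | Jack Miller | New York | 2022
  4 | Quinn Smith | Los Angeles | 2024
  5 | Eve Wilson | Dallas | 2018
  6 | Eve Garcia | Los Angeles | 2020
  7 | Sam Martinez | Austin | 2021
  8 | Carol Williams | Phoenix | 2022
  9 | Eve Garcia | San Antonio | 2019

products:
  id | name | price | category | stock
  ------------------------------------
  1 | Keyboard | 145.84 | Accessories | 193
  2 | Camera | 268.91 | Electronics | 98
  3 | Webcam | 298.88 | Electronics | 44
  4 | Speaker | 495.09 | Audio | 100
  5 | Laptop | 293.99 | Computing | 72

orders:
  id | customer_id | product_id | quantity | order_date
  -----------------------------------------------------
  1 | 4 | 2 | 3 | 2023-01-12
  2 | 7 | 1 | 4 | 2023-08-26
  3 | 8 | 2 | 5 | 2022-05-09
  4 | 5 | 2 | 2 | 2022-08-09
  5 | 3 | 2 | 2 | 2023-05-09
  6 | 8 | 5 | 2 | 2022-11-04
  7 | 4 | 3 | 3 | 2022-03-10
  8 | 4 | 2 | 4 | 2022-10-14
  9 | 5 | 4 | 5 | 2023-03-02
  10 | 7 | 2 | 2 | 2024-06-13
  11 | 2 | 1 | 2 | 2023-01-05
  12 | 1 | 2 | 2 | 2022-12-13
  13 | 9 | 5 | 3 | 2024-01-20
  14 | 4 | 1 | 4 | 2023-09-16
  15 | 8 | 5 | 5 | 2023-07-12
SELECT customer_id, COUNT(DISTINCT product_id) AS distinct_product_count FROM orders GROUP BY customer_id

Execution result:
customer_id | distinct_product_count
1 | 1
2 | 1
3 | 1
4 | 3
5 | 2
7 | 2
8 | 2
9 | 1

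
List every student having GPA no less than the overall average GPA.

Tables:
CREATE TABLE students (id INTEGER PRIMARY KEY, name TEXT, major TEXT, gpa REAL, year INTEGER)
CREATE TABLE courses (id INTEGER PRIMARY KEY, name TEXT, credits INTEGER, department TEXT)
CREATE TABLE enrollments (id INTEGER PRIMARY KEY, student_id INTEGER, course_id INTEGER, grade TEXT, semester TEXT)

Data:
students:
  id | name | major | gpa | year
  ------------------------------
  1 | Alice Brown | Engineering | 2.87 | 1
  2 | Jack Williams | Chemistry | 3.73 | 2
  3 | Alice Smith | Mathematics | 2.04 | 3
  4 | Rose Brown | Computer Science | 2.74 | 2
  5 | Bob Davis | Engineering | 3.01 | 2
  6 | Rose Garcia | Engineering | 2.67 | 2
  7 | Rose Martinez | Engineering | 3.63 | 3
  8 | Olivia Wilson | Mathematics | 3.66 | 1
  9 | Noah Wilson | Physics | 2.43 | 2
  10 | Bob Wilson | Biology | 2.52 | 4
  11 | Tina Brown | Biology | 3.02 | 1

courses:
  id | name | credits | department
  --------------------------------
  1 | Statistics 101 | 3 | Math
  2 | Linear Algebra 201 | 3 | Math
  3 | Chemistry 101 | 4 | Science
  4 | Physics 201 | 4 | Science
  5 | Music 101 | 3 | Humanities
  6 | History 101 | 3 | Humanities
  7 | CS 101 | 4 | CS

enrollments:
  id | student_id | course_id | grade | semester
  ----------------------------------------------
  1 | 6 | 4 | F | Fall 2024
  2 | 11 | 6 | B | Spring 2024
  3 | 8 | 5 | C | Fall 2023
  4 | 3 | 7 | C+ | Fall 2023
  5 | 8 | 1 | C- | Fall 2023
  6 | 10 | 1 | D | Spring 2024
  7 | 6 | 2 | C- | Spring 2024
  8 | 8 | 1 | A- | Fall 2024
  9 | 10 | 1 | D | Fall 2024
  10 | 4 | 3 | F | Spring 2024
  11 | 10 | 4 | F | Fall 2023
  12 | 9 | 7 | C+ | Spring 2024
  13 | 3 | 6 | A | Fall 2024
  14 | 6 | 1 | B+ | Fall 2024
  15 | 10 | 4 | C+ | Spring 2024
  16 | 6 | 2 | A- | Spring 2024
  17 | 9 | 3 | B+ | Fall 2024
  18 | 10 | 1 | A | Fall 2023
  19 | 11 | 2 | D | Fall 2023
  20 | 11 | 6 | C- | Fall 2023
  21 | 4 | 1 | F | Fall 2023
SELECT name, gpa FROM students WHERE gpa >= (SELECT AVG(gpa) FROM students)

Execution result:
name | gpa
Jack Williams | 3.73
Bob Davis | 3.01
Rose Martinez | 3.63
Olivia Wilson | 3.66
Tina Brown | 3.02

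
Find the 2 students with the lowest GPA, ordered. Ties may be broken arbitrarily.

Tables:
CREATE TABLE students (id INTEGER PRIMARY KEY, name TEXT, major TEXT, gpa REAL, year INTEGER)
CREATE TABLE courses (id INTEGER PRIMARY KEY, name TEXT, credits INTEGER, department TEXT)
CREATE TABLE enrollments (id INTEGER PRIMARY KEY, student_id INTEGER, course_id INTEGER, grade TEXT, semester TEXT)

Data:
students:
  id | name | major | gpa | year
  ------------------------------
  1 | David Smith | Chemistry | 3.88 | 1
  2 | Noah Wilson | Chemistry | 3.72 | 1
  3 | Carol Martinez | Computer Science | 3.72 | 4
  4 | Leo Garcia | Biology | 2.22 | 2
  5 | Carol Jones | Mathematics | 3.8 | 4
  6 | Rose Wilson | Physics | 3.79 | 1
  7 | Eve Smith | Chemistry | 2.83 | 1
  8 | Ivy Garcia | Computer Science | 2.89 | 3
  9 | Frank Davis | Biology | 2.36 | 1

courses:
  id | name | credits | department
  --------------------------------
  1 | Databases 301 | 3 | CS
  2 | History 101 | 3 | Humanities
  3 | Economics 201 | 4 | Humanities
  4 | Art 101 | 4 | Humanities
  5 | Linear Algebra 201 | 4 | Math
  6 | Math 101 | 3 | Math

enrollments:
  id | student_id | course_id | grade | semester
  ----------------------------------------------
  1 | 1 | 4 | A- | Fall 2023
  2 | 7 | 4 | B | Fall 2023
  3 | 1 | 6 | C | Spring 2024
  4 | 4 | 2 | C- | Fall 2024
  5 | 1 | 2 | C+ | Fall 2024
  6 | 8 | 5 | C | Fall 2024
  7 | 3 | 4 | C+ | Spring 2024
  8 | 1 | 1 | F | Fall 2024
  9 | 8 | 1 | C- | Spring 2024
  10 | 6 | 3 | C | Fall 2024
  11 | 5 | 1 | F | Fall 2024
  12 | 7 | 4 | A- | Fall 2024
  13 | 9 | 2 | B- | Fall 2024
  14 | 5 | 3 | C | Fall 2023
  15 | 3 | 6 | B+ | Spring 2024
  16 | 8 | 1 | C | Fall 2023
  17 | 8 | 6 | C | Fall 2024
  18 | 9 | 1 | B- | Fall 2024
SELECT name, gpa FROM students ORDER BY gpa ASC LIMIT 2

Execution result:
name | gpa
Leo Garcia | 2.22
Frank Davis | 2.36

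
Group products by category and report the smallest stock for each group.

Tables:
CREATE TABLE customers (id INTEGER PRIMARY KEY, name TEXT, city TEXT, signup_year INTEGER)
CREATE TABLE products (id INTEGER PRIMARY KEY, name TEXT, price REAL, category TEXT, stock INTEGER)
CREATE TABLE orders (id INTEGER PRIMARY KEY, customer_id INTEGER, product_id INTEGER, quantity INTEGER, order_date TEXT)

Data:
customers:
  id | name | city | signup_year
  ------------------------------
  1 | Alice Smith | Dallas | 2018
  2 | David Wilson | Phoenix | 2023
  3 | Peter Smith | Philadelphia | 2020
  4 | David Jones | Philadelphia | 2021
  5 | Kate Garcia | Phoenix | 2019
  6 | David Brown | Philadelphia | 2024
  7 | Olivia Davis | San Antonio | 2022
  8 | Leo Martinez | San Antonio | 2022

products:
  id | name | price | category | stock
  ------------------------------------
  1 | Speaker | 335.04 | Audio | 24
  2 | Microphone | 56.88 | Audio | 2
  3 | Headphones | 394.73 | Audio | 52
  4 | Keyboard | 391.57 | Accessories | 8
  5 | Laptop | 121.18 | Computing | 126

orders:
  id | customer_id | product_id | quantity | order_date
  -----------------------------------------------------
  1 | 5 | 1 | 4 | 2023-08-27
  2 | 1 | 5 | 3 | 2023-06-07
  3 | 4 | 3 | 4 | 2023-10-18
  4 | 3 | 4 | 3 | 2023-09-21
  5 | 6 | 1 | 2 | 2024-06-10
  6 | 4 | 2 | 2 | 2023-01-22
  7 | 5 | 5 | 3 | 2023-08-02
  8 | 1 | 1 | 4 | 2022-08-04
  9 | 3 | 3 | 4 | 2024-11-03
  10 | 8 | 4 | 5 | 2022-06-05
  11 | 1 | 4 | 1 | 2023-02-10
SELECT category, MIN(stock) AS min_stock FROM products GROUP BY category

Execution result:
category | min_stock
Accessories | 8
Audio | 2
Computing | 126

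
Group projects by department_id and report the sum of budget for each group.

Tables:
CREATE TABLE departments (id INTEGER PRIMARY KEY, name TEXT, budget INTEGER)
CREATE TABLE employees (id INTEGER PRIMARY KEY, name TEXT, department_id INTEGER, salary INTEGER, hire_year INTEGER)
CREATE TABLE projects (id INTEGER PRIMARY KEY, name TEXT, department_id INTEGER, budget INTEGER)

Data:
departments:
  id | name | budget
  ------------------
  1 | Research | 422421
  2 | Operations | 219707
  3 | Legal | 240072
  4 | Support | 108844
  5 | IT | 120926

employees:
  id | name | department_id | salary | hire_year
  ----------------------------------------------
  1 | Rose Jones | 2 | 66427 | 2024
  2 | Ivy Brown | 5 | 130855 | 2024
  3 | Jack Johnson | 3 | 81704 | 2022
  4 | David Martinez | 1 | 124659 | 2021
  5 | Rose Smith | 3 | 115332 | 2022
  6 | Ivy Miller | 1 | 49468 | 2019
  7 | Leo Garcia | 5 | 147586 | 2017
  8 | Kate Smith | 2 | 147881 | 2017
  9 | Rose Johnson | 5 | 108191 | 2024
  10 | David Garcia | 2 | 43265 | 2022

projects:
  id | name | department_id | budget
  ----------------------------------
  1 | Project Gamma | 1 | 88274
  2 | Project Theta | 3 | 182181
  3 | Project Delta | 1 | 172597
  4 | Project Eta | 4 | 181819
SELECT department_id, SUM(budget) AS sum_budget FROM projects GROUP BY department_id

Execution result:
department_id | sum_budget
1 | 260871
3 | 182181
4 | 181819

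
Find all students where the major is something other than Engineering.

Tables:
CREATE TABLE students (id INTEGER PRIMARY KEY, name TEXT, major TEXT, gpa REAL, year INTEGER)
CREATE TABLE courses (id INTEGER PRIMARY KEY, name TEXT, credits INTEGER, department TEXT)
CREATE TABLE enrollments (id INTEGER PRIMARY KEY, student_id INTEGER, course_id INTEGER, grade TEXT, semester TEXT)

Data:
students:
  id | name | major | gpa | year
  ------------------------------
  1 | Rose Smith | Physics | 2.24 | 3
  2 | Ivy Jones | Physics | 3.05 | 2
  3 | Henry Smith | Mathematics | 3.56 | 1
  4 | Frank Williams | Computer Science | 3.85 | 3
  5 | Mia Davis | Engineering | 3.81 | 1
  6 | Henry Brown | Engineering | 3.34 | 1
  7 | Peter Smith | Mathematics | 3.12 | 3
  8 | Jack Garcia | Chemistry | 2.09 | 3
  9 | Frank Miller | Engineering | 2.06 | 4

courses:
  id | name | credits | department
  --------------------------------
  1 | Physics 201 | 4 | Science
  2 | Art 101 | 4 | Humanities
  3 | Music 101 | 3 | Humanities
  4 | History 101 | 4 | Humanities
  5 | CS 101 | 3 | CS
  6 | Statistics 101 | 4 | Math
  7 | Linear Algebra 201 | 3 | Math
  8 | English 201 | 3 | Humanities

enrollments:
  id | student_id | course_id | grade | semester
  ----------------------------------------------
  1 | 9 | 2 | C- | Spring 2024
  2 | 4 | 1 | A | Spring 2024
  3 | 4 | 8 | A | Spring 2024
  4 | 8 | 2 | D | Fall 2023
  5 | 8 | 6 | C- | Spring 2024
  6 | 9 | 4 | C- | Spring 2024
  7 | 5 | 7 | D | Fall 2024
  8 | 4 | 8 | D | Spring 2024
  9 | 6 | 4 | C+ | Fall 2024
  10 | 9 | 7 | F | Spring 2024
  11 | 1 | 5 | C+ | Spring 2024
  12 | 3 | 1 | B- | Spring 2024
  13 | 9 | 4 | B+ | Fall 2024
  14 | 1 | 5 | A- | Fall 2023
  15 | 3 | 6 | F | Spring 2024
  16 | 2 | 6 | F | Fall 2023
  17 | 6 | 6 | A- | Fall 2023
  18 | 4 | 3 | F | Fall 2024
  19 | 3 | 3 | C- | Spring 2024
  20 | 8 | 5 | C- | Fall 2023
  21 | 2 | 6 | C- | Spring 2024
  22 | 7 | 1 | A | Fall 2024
SELECT name, major FROM students WHERE major <> 'Engineering'

Execution result:
name | major
Rose Smith | Physics
Ivy Jones | Physics
Henry Smith | Mathematics
Frank Williams | Computer Science
Peter Smith | Mathematics
Jack Garcia | Chemistry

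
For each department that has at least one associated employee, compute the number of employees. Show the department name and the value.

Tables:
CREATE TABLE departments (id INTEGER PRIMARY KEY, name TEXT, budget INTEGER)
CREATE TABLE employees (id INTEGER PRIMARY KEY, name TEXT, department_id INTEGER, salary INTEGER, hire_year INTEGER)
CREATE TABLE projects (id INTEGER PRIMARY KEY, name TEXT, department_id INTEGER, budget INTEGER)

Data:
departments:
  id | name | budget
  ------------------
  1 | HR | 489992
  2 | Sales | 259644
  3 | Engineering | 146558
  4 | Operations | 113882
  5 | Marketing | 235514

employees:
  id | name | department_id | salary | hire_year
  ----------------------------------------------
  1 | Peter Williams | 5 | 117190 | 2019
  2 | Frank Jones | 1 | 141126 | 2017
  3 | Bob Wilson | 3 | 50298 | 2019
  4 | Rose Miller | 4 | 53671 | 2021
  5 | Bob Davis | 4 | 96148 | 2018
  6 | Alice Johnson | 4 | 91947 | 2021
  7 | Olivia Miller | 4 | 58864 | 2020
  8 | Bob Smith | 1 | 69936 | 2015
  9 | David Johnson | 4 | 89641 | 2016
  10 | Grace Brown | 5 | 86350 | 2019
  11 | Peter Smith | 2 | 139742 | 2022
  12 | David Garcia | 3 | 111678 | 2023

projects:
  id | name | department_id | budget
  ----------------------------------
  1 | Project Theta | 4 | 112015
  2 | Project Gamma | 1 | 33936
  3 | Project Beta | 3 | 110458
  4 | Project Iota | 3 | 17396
SELECT p.name, COUNT(*) AS n FROM employees c JOIN departments p ON c.department_id = p.id GROUP BY p.id, p.name

Execution result:
name | n
HR | 2
Sales | 1
Engineering | 2
Operations | 5
Marketing | 2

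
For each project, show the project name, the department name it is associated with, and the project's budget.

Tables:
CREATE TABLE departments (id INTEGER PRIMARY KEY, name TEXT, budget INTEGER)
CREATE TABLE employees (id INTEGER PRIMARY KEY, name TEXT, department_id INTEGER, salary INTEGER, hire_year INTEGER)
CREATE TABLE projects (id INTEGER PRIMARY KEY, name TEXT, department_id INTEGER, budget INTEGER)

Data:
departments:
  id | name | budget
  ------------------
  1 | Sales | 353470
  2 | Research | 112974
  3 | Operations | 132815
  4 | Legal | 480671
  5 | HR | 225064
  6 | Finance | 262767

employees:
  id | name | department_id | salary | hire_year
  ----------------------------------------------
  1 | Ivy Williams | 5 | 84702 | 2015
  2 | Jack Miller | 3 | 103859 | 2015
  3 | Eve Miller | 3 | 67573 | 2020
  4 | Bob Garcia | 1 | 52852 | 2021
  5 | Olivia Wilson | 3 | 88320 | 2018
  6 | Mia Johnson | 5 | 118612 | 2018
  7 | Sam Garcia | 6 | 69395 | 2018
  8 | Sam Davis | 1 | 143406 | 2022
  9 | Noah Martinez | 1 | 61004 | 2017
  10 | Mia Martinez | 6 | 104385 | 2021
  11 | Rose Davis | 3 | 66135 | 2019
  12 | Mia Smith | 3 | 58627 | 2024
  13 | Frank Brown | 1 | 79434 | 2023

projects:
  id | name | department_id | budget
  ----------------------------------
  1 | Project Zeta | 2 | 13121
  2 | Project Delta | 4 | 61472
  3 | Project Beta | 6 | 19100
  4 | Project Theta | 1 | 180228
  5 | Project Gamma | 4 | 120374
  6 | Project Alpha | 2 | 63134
SELECT c.name, p.name AS department, c.budget FROM projects c JOIN departments p ON c.department_id = p.id

Execution result:
name | department | budget
Project Zeta | Research | 13121
Project Delta | Legal | 61472
Project Beta | Finance | 19100
Project Theta | Sales | 180228
Project Gamma | Legal | 120374
Project Alpha | Research | 63134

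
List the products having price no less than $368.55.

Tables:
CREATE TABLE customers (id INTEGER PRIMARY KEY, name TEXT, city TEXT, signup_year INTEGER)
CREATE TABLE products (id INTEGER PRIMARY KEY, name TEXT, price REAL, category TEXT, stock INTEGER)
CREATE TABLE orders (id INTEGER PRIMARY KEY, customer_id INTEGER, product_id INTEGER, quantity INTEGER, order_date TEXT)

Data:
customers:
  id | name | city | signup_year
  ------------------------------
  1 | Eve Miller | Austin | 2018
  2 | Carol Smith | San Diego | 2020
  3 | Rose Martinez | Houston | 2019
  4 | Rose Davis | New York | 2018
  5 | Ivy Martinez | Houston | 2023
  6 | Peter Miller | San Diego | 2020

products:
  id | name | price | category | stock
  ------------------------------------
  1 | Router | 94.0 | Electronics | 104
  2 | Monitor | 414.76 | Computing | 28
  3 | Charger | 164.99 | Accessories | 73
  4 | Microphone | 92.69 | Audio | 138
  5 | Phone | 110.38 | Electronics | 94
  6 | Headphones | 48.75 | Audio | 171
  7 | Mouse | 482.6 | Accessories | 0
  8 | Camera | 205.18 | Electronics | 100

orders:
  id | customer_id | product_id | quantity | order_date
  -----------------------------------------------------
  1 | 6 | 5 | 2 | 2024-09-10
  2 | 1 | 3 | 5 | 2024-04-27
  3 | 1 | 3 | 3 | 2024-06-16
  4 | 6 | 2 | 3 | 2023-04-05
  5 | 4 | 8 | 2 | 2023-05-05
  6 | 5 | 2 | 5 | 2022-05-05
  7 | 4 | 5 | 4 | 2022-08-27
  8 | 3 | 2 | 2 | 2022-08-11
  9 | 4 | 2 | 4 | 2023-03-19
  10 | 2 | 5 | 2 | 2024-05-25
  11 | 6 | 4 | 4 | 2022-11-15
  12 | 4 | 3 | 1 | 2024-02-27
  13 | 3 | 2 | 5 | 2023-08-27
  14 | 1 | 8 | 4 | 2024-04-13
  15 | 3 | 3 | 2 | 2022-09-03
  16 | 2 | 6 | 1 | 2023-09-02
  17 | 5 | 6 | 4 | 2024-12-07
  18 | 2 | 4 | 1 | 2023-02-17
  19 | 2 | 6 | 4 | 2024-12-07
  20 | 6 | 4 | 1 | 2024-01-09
SELECT name, price FROM products WHERE price >= 368.55

Execution result:
name | price
Monitor | 414.76
Mouse | 482.60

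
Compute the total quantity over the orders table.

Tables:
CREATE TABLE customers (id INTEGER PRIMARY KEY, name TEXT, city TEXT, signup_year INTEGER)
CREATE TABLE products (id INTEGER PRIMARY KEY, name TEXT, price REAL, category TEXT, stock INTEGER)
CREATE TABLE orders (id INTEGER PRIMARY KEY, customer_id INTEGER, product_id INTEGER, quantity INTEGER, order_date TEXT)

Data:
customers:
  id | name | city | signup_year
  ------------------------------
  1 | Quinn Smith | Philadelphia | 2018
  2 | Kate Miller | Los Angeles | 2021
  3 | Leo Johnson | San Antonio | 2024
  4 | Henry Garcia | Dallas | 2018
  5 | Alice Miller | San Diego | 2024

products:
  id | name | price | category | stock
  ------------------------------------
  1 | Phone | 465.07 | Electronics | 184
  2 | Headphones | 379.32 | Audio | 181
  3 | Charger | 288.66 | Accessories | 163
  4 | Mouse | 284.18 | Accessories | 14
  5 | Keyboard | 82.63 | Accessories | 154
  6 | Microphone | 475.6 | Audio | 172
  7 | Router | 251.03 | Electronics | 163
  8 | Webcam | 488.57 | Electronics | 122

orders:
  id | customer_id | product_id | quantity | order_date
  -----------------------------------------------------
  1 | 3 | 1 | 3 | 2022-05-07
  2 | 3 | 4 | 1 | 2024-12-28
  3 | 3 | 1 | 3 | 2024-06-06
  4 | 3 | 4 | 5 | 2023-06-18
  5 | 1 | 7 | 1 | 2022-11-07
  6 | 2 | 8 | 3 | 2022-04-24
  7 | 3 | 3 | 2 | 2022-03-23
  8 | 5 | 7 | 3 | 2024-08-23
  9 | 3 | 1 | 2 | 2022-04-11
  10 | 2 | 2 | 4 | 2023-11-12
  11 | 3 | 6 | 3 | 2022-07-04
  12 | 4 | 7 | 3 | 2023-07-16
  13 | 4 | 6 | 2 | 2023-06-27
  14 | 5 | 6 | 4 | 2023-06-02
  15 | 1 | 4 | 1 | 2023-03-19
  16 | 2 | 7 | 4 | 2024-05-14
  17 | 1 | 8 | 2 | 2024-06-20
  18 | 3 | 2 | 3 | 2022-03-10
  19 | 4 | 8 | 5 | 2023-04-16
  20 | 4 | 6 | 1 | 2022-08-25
SELECT SUM(quantity) FROM orders

Execution result:
55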